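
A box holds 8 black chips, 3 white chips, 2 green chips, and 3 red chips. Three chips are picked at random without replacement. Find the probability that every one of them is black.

P(all black) = 8/16 × 7/15 × 6/14 = 336/3360 = 1/10.

1/10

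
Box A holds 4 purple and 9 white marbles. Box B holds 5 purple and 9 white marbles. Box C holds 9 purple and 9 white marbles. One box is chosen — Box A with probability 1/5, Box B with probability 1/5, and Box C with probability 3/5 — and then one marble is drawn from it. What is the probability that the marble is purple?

From Box A: P(purple) = 4/13.
From Box B: P(purple) = 5/14.
From Box C: P(purple) = 9/18.
Total probability = (1/5)(4/13) + (1/5)(5/14) + (3/5)(9/18) = 197/455.

197/455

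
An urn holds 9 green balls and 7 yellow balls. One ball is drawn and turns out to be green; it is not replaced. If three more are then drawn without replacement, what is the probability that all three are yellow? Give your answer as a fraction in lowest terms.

After the first draw, 7 of the remaining 15 balls are yellow.
P = 7/15 × 6/14 × 5/13 = 210/2730 = 1/13.

1/13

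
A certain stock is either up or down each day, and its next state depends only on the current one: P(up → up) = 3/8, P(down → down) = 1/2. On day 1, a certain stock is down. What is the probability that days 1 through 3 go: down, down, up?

1/4

Day 1 is given. For each transition, use the conditional probability from the current state:
P(down | down) = 1/2; P(up | down) = 1/2.
P = 1/2 × 1/2 = 1/4.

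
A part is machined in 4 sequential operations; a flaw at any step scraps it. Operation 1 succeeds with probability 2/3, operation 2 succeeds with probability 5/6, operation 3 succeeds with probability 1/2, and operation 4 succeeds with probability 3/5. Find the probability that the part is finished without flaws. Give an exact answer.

1/6

The events are sequential, so multiply the conditional probabilities:
P = 2/3 × 5/6 × 1/2 × 3/5 = 30/180 = 1/6.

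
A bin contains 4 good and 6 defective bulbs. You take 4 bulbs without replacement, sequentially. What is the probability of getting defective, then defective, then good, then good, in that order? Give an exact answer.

1/14

Multiply the probability of each draw given the previous ones:
P = 6/10 × 5/9 × 4/8 × 3/7 = 360/5040 = 1/14.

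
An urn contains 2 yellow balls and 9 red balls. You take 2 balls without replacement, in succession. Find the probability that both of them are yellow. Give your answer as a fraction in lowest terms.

1/55

P(all yellow) = 2/11 × 1/10 = 2/110 = 1/55.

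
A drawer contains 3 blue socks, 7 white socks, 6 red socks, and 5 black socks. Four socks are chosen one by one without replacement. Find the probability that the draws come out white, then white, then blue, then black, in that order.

1/228

Multiply the probability of each draw given the previous ones:
P = 7/21 × 6/20 × 3/19 × 5/18 = 630/143640 = 1/228.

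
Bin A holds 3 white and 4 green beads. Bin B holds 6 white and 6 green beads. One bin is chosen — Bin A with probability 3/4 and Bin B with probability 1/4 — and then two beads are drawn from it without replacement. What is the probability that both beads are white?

101/616

From Bin A: P(both white) = (3/7)(2/6) = 1/7.
From Bin B: P(both white) = (6/12)(5/11) = 5/22.
Total probability = (3/4)(1/7) + (1/4)(5/22) = 101/616.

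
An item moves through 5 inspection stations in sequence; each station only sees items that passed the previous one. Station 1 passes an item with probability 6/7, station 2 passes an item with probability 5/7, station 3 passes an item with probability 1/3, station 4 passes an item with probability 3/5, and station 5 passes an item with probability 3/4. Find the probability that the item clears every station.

Multiplying along the chain,
P = 6/7 × 5/7 × 1/3 × 3/5 × 3/4 = 270/2940 = 9/98.

9/98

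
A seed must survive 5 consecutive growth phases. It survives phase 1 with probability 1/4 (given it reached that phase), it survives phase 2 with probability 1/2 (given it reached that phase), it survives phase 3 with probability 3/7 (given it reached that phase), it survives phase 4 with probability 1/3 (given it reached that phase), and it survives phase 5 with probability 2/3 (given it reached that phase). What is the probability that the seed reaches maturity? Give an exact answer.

The events are sequential, so multiply the conditional probabilities:
P = 1/4 × 1/2 × 3/7 × 1/3 × 2/3 = 6/504 = 1/84.

1/84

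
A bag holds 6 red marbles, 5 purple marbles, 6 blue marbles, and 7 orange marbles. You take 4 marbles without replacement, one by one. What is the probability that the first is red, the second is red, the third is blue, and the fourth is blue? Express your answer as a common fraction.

25/7084

Multiply the probability of each draw given the previous ones:
P = 6/24 × 5/23 × 6/22 × 5/21 = 900/255024 = 25/7084.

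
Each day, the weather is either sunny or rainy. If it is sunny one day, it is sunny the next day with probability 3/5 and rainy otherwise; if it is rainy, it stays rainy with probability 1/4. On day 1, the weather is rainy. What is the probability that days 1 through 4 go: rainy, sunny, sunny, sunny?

Day 1 is given. For each transition, use the conditional probability from the current state:
P(sunny | rainy) = 3/4; P(sunny | sunny) = 3/5; P(sunny | sunny) = 3/5.
P = 3/4 × 3/5 × 3/5 = 27/100.

27/100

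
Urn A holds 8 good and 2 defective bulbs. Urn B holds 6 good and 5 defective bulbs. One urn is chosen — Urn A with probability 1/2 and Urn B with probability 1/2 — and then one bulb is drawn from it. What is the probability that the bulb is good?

From Urn A: P(good) = 8/10.
From Urn B: P(good) = 6/11.
Total probability = (1/2)(8/10) + (1/2)(6/11) = 37/55.

37/55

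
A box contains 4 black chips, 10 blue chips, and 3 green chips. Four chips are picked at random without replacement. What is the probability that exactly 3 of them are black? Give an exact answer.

13/595

One ordering (black drawn first) has probability 4/17 × 3/16 × 2/15 × 13/14 = 312/57120 = 13/2380.
There are C(4,3) = 4 such orderings, each equally likely, so P = 4 × 13/2380 = 13/595.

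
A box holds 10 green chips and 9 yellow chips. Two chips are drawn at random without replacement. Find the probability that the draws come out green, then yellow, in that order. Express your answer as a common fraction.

Chain rule:
P = 10/19 × 9/18 = 90/342 = 5/19.

5/19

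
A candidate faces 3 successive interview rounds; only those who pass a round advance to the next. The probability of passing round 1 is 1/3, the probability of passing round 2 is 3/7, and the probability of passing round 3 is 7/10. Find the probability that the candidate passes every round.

1/10

The events are sequential, so multiply the conditional probabilities:
P = 1/3 × 3/7 × 7/10 = 21/210 = 1/10.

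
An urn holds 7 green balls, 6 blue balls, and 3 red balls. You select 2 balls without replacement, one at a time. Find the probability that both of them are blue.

1/8

P = 6/16 × 5/15 = 30/240 = 1/8.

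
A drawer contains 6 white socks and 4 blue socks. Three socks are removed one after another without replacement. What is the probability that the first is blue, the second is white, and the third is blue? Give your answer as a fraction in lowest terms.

Each draw changes the counts, so multiply the conditional probabilities along the sequence:
P = 4/10 × 6/9 × 3/8 = 72/720 = 1/10.

1/10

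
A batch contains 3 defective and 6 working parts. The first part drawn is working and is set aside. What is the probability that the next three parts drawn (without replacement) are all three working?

With the first part removed, 5 working remain out of 8.
P = 5/8 × 4/7 × 3/6 = 60/336 = 5/28.

5/28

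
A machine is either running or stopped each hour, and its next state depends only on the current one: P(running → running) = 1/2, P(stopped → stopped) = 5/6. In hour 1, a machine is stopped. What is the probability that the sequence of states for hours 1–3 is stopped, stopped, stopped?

25/36

Hour 1 is given. For each transition, use the conditional probability from the current state:
P(stopped | stopped) = 5/6; P(stopped | stopped) = 5/6.
P = 5/6 × 5/6 = 25/36.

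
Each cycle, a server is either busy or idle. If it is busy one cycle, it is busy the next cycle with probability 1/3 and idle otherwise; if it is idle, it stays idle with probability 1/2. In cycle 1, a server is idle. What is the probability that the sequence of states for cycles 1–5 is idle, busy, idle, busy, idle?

1/9

Cycle 1 is given. For each transition, use the conditional probability from the current state:
P(busy | idle) = 1/2; P(idle | busy) = 2/3; P(busy | idle) = 1/2; P(idle | busy) = 2/3.
P = 1/2 × 2/3 × 1/2 × 2/3 = 4/36 = 1/9.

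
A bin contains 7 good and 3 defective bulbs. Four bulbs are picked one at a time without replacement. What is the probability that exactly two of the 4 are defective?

3/10

One ordering (defective drawn first) has probability 3/10 × 2/9 × 7/8 × 6/7 = 252/5040 = 1/20.
There are C(4,2) = 6 such orderings, each equally likely, so P = 6 × 1/20 = 3/10.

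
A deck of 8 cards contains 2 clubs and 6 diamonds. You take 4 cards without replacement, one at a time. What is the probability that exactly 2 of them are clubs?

One ordering (clubs drawn first) has probability 2/8 × 1/7 × 6/6 × 5/5 = 60/1680 = 1/28.
There are C(4,2) = 6 such orderings, each equally likely, so P = 6 × 1/28 = 3/14.

3/14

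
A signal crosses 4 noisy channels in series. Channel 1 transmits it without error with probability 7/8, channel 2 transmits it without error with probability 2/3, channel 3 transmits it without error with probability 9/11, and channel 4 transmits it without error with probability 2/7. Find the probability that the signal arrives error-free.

3/22

Each stage is reached only if all earlier stages succeed, so
P = 7/8 × 2/3 × 9/11 × 2/7 = 252/1848 = 3/22.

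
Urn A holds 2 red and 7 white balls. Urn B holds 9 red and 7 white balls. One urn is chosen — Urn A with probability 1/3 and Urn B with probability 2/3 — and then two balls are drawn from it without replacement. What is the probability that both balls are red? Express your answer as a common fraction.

113/540

From Urn A: P(both red) = (2/9)(1/8) = 1/36.
From Urn B: P(both red) = (9/16)(8/15) = 3/10.
Total probability = (1/3)(1/36) + (2/3)(3/10) = 113/540.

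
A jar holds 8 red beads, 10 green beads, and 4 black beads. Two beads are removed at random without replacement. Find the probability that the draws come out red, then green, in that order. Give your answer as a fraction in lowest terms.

40/231

Multiply the probability of each draw given the previous ones:
P = 8/22 × 10/21 = 80/462 = 40/231.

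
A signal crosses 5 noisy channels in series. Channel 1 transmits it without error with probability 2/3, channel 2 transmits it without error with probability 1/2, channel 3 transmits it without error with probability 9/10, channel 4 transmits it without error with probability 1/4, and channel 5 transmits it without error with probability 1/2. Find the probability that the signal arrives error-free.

Each stage is reached only if all earlier stages succeed, so
P = 2/3 × 1/2 × 9/10 × 1/4 × 1/2 = 18/480 = 3/80.

3/80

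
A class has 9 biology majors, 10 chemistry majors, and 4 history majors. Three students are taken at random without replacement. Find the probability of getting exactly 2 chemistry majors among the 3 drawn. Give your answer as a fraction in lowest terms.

One ordering (chemistry majors drawn first) has probability 10/23 × 9/22 × 13/21 = 1170/10626 = 195/1771.
There are C(3,2) = 3 such orderings, each equally likely, so P = 3 × 195/1771 = 585/1771.

585/1771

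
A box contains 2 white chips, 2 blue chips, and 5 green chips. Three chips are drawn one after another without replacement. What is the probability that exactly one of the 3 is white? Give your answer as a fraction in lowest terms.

One ordering (white drawn first) has probability 2/9 × 7/8 × 6/7 = 84/504 = 1/6.
There are C(3,1) = 3 such orderings, each equally likely, so P = 3 × 1/6 = 1/2.

1/2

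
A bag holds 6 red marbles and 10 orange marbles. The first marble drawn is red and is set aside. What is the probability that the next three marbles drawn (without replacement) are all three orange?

24/91

With the first marble removed, 10 orange remain out of 15.
P = 10/15 × 9/14 × 8/13 = 720/2730 = 24/91.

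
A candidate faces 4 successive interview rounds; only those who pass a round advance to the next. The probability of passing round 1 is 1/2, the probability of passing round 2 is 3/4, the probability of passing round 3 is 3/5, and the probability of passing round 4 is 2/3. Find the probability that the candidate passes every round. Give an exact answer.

Multiplying along the chain,
P = 1/2 × 3/4 × 3/5 × 2/3 = 18/120 = 3/20.

3/20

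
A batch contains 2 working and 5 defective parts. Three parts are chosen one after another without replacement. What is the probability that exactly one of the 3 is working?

4/7

One ordering (working drawn first) has probability 2/7 × 5/6 × 4/5 = 40/210 = 4/21.
There are C(3,1) = 3 such orderings, each equally likely, so P = 3 × 4/21 = 4/7.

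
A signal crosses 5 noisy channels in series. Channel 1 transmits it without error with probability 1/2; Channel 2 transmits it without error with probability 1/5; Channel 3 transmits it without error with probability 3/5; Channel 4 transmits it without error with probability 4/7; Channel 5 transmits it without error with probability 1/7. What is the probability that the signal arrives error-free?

Multiplying along the chain,
P = 1/2 × 1/5 × 3/5 × 4/7 × 1/7 = 12/2450 = 6/1225.

6/1225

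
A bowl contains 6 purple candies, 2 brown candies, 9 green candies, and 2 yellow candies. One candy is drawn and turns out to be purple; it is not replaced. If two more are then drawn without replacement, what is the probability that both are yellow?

1/153

With the first candy removed, 2 yellow remain out of 18.
P = 2/18 × 1/17 = 2/306 = 1/153.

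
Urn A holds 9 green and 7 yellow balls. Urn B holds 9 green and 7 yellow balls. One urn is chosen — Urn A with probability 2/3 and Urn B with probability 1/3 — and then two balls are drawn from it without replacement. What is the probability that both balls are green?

3/10

From Urn A: P(both green) = (9/16)(8/15) = 3/10.
From Urn B: P(both green) = (9/16)(8/15) = 3/10.
Total probability = (2/3)(3/10) + (1/3)(3/10) = 3/10.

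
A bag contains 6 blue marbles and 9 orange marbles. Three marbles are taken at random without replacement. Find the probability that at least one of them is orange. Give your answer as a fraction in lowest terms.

87/91

P(no orange) = 6/15 × 5/14 × 4/13 = 120/2730 = 4/91.
P(at least one) = 1 − 4/91 = 87/91.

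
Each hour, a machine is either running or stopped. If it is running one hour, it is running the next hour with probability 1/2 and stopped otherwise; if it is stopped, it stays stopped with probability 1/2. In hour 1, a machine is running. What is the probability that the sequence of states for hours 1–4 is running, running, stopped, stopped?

Hour 1 is given. For each transition, use the conditional probability from the current state:
P(running | running) = 1/2; P(stopped | running) = 1/2; P(stopped | stopped) = 1/2.
P = 1/2 × 1/2 × 1/2 = 1/8.

1/8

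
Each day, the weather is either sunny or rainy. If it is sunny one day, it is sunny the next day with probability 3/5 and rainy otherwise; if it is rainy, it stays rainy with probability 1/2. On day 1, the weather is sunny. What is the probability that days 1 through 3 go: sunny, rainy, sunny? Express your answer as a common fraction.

1/5

Day 1 is given. For each transition, use the conditional probability from the current state:
P(rainy | sunny) = 2/5; P(sunny | rainy) = 1/2.
P = 2/5 × 1/2 = 2/10 = 1/5.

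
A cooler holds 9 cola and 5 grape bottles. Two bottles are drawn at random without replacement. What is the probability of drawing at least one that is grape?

P(no grape) = 9/14 × 8/13 = 72/182 = 36/91.
P(at least one) = 1 − 36/91 = 55/91.

55/91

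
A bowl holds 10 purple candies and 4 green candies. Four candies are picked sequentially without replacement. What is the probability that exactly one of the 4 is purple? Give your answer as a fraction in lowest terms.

One ordering (purple drawn first) has probability 10/14 × 4/13 × 3/12 × 2/11 = 240/24024 = 10/1001.
There are C(4,1) = 4 such orderings, each equally likely, so P = 4 × 10/1001 = 40/1001.

40/1001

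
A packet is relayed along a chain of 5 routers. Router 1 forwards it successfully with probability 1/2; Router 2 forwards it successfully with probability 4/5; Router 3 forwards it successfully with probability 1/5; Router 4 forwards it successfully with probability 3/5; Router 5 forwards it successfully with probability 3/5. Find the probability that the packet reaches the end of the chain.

18/625

Each stage is reached only if all earlier stages succeed, so
P = 1/2 × 4/5 × 1/5 × 3/5 × 3/5 = 36/1250 = 18/625.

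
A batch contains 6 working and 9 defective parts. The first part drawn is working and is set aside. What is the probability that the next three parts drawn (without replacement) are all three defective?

After the first draw, 9 of the remaining 14 parts are defective.
P = 9/14 × 8/13 × 7/12 = 504/2184 = 3/13.

3/13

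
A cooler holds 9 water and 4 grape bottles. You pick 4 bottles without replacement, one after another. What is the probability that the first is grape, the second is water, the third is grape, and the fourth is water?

Multiply the probability of each draw given the previous ones:
P = 4/13 × 9/12 × 3/11 × 8/10 = 864/17160 = 36/715.

36/715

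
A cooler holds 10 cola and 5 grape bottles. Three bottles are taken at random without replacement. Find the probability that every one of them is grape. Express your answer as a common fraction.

P(all grape) = 5/15 × 4/14 × 3/13 = 60/2730 = 2/91.

2/91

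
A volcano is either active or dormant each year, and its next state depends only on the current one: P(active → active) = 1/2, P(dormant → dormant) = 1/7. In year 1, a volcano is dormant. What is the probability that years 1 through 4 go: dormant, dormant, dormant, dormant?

1/343

Year 1 is given. For each transition, use the conditional probability from the current state:
P(dormant | dormant) = 1/7; P(dormant | dormant) = 1/7; P(dormant | dormant) = 1/7.
P = 1/7 × 1/7 × 1/7 = 1/343.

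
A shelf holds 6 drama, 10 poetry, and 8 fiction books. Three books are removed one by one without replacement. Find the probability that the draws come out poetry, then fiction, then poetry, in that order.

15/253

Multiply the probability of each draw given the previous ones:
P = 10/24 × 8/23 × 9/22 = 720/12144 = 15/253.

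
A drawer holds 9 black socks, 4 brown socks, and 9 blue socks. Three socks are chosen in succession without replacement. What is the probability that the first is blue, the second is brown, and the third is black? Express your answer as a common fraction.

27/770

Chain rule:
P = 9/22 × 4/21 × 9/20 = 324/9240 = 27/770.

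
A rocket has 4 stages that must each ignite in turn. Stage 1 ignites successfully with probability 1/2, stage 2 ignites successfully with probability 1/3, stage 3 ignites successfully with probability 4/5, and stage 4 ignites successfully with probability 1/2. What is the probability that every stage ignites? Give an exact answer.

Each stage is reached only if all earlier stages succeed, so
P = 1/2 × 1/3 × 4/5 × 1/2 = 4/60 = 1/15.

1/15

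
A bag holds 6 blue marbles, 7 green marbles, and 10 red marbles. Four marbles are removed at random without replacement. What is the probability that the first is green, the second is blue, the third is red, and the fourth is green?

3/253

Multiply the probability of each draw given the previous ones:
P = 7/23 × 6/22 × 10/21 × 6/20 = 2520/212520 = 3/253.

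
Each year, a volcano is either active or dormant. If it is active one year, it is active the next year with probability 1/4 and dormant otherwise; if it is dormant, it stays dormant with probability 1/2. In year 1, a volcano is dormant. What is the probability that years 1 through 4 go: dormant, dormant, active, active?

Year 1 is given. For each transition, use the conditional probability from the current state:
P(dormant | dormant) = 1/2; P(active | dormant) = 1/2; P(active | active) = 1/4.
P = 1/2 × 1/2 × 1/4 = 1/16.

1/16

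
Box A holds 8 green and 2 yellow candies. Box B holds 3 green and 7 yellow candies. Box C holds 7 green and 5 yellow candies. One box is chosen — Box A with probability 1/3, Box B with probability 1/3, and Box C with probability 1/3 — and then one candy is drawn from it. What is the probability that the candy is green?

101/180

From Box A: P(green) = 8/10.
From Box B: P(green) = 3/10.
From Box C: P(green) = 7/12.
Total probability = (1/3)(8/10) + (1/3)(3/10) + (1/3)(7/12) = 101/180.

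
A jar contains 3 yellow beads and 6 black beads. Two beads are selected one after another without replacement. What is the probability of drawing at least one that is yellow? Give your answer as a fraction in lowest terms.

P(no yellow) = 6/9 × 5/8 = 30/72 = 5/12.
P(at least one) = 1 − 5/12 = 7/12.

7/12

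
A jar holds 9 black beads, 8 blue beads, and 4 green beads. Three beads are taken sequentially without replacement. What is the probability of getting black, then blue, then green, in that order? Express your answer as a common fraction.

24/665

Chain rule:
P = 9/21 × 8/20 × 4/19 = 288/7980 = 24/665.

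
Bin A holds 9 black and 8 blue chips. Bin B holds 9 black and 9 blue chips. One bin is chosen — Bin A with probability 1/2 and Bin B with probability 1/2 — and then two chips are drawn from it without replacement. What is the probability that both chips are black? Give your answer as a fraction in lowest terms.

1/4

From Bin A: P(both black) = (9/17)(8/16) = 9/34.
From Bin B: P(both black) = (9/18)(8/17) = 4/17.
Total probability = (1/2)(9/34) + (1/2)(4/17) = 1/4.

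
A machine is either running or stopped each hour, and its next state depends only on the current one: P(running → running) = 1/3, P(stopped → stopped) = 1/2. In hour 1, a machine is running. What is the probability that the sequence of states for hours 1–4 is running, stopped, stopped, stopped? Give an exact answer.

1/6

Hour 1 is given. For each transition, use the conditional probability from the current state:
P(stopped | running) = 2/3; P(stopped | stopped) = 1/2; P(stopped | stopped) = 1/2.
P = 2/3 × 1/2 × 1/2 = 2/12 = 1/6.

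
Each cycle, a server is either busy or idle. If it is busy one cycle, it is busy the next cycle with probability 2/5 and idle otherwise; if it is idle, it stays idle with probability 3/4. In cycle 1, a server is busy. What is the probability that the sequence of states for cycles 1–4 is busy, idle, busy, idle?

Cycle 1 is given. For each transition, use the conditional probability from the current state:
P(idle | busy) = 3/5; P(busy | idle) = 1/4; P(idle | busy) = 3/5.
P = 3/5 × 1/4 × 3/5 = 9/100.

9/100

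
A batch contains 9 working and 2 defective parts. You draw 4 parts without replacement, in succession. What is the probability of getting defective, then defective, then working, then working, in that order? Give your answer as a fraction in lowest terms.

1/55

Chain rule:
P = 2/11 × 1/10 × 9/9 × 8/8 = 144/7920 = 1/55.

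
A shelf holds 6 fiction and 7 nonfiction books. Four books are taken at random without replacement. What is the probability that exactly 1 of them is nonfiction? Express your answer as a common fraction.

One ordering (nonfiction drawn first) has probability 7/13 × 6/12 × 5/11 × 4/10 = 840/17160 = 7/143.
There are C(4,1) = 4 such orderings, each equally likely, so P = 4 × 7/143 = 28/143.

28/143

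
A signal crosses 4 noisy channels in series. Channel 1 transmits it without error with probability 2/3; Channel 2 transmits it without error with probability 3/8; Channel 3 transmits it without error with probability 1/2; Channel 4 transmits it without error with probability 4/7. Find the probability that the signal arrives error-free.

1/14

Multiplying along the chain,
P = 2/3 × 3/8 × 1/2 × 4/7 = 24/336 = 1/14.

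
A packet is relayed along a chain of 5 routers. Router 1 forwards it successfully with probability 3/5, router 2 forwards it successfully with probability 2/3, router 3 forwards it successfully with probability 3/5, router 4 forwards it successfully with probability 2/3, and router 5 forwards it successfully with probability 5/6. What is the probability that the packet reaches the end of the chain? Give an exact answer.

Multiplying along the chain,
P = 3/5 × 2/3 × 3/5 × 2/3 × 5/6 = 180/1350 = 2/15.

2/15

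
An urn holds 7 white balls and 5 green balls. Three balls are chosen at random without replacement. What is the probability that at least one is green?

37/44

P(no green) = 7/12 × 6/11 × 5/10 = 210/1320 = 7/44.
P(at least one) = 1 − 7/44 = 37/44.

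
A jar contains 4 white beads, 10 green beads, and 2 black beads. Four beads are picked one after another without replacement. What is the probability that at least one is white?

265/364

P(no white) = 12/16 × 11/15 × 10/14 × 9/13 = 11880/43680 = 99/364.
P(at least one) = 1 − 99/364 = 265/364.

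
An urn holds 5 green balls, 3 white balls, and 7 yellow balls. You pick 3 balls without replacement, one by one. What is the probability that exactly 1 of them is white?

One ordering (white drawn first) has probability 3/15 × 12/14 × 11/13 = 396/2730 = 66/455.
There are C(3,1) = 3 such orderings, each equally likely, so P = 3 × 66/455 = 198/455.

198/455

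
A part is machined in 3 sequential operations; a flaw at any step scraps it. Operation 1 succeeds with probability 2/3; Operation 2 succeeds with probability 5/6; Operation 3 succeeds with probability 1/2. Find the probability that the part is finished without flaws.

Multiplying along the chain,
P = 2/3 × 5/6 × 1/2 = 10/36 = 5/18.

5/18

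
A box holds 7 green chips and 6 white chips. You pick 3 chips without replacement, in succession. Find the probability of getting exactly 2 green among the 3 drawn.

63/143

One ordering (green drawn first) has probability 7/13 × 6/12 × 6/11 = 252/1716 = 21/143.
There are C(3,2) = 3 such orderings, each equally likely, so P = 3 × 21/143 = 63/143.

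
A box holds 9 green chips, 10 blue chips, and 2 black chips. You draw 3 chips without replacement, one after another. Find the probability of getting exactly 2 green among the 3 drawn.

216/665

One ordering (green drawn first) has probability 9/21 × 8/20 × 12/19 = 864/7980 = 72/665.
There are C(3,2) = 3 such orderings, each equally likely, so P = 3 × 72/665 = 216/665.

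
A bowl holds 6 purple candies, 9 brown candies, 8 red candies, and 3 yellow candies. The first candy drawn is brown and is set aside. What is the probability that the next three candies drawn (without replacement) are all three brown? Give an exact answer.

After the first draw, 8 of the remaining 25 candies are brown.
P = 8/25 × 7/24 × 6/23 = 336/13800 = 14/575.

14/575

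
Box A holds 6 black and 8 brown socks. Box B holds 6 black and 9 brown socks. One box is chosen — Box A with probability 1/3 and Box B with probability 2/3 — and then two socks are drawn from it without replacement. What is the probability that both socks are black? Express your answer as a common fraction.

From Box A: P(both black) = (6/14)(5/13) = 15/91.
From Box B: P(both black) = (6/15)(5/14) = 1/7.
Total probability = (1/3)(15/91) + (2/3)(1/7) = 41/273.

41/273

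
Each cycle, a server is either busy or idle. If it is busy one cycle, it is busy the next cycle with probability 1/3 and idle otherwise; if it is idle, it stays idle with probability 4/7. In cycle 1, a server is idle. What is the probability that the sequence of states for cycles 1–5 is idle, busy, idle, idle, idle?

32/343

Cycle 1 is given. For each transition, use the conditional probability from the current state:
P(busy | idle) = 3/7; P(idle | busy) = 2/3; P(idle | idle) = 4/7; P(idle | idle) = 4/7.
P = 3/7 × 2/3 × 4/7 × 4/7 = 96/1029 = 32/343.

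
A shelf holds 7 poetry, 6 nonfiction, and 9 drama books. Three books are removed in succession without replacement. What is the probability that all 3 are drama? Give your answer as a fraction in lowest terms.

P(all drama) = 9/22 × 8/21 × 7/20 = 504/9240 = 3/55.

3/55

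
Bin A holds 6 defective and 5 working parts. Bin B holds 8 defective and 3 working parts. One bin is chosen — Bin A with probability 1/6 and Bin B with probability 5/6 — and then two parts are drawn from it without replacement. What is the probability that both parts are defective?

From Bin A: P(both defective) = (6/11)(5/10) = 3/11.
From Bin B: P(both defective) = (8/11)(7/10) = 28/55.
Total probability = (1/6)(3/11) + (5/6)(28/55) = 31/66.

31/66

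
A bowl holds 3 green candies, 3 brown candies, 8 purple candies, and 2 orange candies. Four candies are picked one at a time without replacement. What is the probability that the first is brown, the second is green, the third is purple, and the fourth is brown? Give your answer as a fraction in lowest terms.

3/910

Multiply the probability of each draw given the previous ones:
P = 3/16 × 3/15 × 8/14 × 2/13 = 144/43680 = 3/910.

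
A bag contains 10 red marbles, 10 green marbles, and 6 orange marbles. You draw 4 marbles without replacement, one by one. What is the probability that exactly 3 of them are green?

192/1495

One ordering (green drawn first) has probability 10/26 × 9/25 × 8/24 × 16/23 = 11520/358800 = 48/1495.
There are C(4,3) = 4 such orderings, each equally likely, so P = 4 × 48/1495 = 192/1495.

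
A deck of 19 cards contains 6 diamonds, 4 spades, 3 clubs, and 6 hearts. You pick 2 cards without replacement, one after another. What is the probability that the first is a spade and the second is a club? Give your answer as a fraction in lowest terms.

2/57

Chain rule:
P = 4/19 × 3/18 = 12/342 = 2/57.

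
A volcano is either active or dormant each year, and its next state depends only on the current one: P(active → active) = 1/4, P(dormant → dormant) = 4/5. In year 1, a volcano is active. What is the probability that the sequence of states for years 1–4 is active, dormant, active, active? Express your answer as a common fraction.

Year 1 is given. For each transition, use the conditional probability from the current state:
P(dormant | active) = 3/4; P(active | dormant) = 1/5; P(active | active) = 1/4.
P = 3/4 × 1/5 × 1/4 = 3/80.

3/80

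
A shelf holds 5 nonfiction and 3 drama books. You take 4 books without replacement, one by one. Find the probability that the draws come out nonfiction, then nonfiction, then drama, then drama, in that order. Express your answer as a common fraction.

1/14

Chain rule:
P = 5/8 × 4/7 × 3/6 × 2/5 = 120/1680 = 1/14.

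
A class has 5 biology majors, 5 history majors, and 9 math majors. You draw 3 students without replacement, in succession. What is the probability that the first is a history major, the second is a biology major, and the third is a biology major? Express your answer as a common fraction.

50/2907

Each draw changes the counts, so multiply the conditional probabilities along the sequence:
P = 5/19 × 5/18 × 4/17 = 100/5814 = 50/2907.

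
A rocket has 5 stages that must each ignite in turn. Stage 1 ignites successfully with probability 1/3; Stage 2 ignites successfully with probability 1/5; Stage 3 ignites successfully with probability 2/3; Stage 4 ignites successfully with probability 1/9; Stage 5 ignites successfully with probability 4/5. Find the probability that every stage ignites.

8/2025

Multiplying along the chain,
P = 1/3 × 1/5 × 2/3 × 1/9 × 4/5 = 8/2025.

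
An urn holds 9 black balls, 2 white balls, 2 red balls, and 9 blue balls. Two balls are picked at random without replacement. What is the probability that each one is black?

12/77

P(all black) = 9/22 × 8/21 = 72/462 = 12/77.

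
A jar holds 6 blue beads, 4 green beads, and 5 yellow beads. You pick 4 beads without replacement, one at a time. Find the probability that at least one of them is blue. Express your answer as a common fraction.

59/65

P(no blue) = 9/15 × 8/14 × 7/13 × 6/12 = 3024/32760 = 6/65.
P(at least one) = 1 − 6/65 = 59/65.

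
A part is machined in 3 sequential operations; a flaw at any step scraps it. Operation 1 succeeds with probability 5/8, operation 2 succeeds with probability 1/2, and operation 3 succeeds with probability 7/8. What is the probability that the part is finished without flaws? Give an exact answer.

The events are sequential, so multiply the conditional probabilities:
P = 5/8 × 1/2 × 7/8 = 35/128.

35/128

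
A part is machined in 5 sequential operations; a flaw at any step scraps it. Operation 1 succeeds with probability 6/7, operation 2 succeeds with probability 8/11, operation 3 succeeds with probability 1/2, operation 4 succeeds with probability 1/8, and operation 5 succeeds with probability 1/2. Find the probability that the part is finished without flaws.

3/154

Each stage is reached only if all earlier stages succeed, so
P = 6/7 × 8/11 × 1/2 × 1/8 × 1/2 = 48/2464 = 3/154.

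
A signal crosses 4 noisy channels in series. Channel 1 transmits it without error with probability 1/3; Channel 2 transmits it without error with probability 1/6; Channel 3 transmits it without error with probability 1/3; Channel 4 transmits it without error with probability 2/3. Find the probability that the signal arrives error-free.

Multiplying along the chain,
P = 1/3 × 1/6 × 1/3 × 2/3 = 2/162 = 1/81.

1/81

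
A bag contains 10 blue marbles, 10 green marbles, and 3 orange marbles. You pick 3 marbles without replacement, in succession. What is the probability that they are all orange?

1/1771

P = 3/23 × 2/22 × 1/21 = 6/10626 = 1/1771.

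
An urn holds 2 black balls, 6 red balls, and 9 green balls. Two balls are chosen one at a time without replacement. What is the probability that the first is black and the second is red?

3/68

Multiply the probability of each draw given the previous ones:
P = 2/17 × 6/16 = 12/272 = 3/68.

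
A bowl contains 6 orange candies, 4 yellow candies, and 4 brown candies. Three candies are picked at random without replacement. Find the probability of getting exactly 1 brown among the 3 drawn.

45/91

One ordering (brown drawn first) has probability 4/14 × 10/13 × 9/12 = 360/2184 = 15/91.
There are C(3,1) = 3 such orderings, each equally likely, so P = 3 × 15/91 = 45/91.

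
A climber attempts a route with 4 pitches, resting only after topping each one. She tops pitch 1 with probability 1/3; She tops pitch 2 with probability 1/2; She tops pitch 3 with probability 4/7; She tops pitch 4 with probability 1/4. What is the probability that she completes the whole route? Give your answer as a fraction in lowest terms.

The events are sequential, so multiply the conditional probabilities:
P = 1/3 × 1/2 × 4/7 × 1/4 = 4/168 = 1/42.

1/42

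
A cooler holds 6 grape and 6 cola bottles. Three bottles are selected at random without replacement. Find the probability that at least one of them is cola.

P(no cola) = 6/12 × 5/11 × 4/10 = 120/1320 = 1/11.
P(at least one) = 1 − 1/11 = 10/11.

10/11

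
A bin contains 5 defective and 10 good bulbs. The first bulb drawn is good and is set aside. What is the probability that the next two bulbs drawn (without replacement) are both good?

36/91

With the first bulb removed, 9 good remain out of 14.
P = 9/14 × 8/13 = 72/182 = 36/91.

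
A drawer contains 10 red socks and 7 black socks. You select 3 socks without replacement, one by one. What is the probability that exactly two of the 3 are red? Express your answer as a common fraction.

63/136

One ordering (red drawn first) has probability 10/17 × 9/16 × 7/15 = 630/4080 = 21/136.
There are C(3,2) = 3 such orderings, each equally likely, so P = 3 × 21/136 = 63/136.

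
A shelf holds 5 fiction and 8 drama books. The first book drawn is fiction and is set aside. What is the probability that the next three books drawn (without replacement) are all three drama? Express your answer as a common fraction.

14/55

With the first book removed, 8 drama remain out of 12.
P = 8/12 × 7/11 × 6/10 = 336/1320 = 14/55.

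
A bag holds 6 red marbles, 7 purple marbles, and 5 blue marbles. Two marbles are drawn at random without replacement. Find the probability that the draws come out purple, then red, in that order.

Chain rule:
P = 7/18 × 6/17 = 42/306 = 7/51.

7/51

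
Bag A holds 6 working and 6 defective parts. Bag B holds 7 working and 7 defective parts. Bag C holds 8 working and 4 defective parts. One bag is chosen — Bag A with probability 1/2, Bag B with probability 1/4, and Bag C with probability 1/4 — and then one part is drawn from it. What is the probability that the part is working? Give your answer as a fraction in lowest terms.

From Bag A: P(working) = 6/12.
From Bag B: P(working) = 7/14.
From Bag C: P(working) = 8/12.
Total probability = (1/2)(6/12) + (1/4)(7/14) + (1/4)(8/12) = 13/24.

13/24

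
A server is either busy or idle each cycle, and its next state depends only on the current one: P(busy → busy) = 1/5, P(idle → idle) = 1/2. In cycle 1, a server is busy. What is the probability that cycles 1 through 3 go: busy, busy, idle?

Cycle 1 is given. For each transition, use the conditional probability from the current state:
P(busy | busy) = 1/5; P(idle | busy) = 4/5.
P = 1/5 × 4/5 = 4/25.

4/25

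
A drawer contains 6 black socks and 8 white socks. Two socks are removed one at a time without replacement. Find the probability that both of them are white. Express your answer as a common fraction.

4/13

P(all white) = 8/14 × 7/13 = 56/182 = 4/13.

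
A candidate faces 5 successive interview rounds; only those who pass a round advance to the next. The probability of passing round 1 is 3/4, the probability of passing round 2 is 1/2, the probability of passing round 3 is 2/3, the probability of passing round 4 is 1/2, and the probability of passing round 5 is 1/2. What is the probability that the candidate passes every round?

Multiplying along the chain,
P = 3/4 × 1/2 × 2/3 × 1/2 × 1/2 = 6/96 = 1/16.

1/16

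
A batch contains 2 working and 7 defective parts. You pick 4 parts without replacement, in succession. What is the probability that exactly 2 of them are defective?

One ordering (defective drawn first) has probability 7/9 × 6/8 × 2/7 × 1/6 = 84/3024 = 1/36.
There are C(4,2) = 6 such orderings, each equally likely, so P = 6 × 1/36 = 1/6.

1/6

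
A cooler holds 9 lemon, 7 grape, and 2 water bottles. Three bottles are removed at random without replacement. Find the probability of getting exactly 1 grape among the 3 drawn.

One ordering (grape drawn first) has probability 7/18 × 11/17 × 10/16 = 770/4896 = 385/2448.
There are C(3,1) = 3 such orderings, each equally likely, so P = 3 × 385/2448 = 385/816.

385/816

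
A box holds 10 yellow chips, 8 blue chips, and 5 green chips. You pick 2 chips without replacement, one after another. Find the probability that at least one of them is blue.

148/253

P(no blue) = 15/23 × 14/22 = 210/506 = 105/253.
P(at least one) = 1 − 105/253 = 148/253.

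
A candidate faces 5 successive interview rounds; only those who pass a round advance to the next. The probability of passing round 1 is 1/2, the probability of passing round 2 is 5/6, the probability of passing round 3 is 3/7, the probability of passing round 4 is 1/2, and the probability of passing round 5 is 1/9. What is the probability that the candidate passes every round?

5/504

Multiplying along the chain,
P = 1/2 × 5/6 × 3/7 × 1/2 × 1/9 = 15/1512 = 5/504.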